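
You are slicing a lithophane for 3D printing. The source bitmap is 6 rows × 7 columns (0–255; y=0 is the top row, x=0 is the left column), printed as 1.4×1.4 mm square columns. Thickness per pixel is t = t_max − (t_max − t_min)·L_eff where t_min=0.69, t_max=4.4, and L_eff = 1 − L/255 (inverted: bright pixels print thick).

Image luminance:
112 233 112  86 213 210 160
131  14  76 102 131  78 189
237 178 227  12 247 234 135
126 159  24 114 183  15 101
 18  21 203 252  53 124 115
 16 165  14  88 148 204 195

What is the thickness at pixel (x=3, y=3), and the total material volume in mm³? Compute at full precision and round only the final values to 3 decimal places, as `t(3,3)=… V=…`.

t(3,3)=2.349 V=212.356

span = t_max - t_min = 4.4 - 0.69 = 3.710
L(3,3) = 114, L_eff = 1 - 114/255 = 0.552941 (inverted)
t(3,3) = 4.4 - 3.710·0.552941 = 2.349
Σt over all 6·7 pixels = 552559/5100 ≈ 108.3449020
V = pitch²·Σt = 1.4²·552559/5100 = 212.356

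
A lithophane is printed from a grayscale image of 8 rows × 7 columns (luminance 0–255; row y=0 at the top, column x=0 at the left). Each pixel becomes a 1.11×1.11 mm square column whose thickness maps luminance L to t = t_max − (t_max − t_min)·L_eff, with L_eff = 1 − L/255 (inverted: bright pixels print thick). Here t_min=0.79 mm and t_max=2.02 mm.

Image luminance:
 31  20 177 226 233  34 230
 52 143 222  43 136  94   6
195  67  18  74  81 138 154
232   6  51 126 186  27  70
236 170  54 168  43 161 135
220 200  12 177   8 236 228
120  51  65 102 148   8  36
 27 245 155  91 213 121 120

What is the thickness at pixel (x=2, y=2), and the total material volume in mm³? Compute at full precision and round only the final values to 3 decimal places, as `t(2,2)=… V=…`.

t(2,2)=0.877 V=93.863

span = t_max - t_min = 2.02 - 0.79 = 1.230
L(2,2) = 18, L_eff = 1 - 18/255 = 0.929412 (inverted)
t(2,2) = 2.02 - 1.230·0.929412 = 0.877
Σt over all 8·7 pixels = 323771/4250 ≈ 76.1814118
V = pitch²·Σt = 1.11²·323771/4250 = 93.863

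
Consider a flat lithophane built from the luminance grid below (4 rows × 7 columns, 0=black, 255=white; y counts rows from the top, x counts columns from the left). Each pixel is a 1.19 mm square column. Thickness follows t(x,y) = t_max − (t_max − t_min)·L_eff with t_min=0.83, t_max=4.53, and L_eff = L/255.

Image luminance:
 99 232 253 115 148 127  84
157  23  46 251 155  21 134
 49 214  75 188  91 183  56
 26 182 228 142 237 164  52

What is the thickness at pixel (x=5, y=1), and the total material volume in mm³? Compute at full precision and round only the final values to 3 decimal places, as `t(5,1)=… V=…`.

t(5,1)=4.225 V=102.935

span = t_max - t_min = 4.53 - 0.83 = 3.700
L(5,1) = 21, L_eff = 21/255 = 0.082353
t(5,1) = 4.53 - 3.700·0.082353 = 4.225
Σt over all 4·7 pixels = 30893/425 ≈ 72.6894118
V = pitch²·Σt = 1.19²·30893/425 = 102.935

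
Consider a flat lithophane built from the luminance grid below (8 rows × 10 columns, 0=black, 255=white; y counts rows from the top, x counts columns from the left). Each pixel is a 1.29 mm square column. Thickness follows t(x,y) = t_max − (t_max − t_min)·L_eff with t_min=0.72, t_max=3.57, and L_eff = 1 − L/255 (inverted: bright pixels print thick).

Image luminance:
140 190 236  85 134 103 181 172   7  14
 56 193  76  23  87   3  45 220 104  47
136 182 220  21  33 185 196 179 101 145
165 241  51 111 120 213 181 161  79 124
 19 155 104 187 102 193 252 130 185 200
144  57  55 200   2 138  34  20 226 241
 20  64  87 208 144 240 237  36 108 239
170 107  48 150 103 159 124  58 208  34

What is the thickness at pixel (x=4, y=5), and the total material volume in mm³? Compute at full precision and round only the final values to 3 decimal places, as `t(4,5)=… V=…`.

t(4,5)=0.742 V=284.592

span = t_max - t_min = 3.57 - 0.72 = 2.850
L(4,5) = 2, L_eff = 1 - 2/255 = 0.992157 (inverted)
t(4,5) = 3.57 - 2.850·0.992157 = 0.742
Σt over all 8·10 pixels = 72683/425 ≈ 171.0188235
V = pitch²·Σt = 1.29²·72683/425 = 284.592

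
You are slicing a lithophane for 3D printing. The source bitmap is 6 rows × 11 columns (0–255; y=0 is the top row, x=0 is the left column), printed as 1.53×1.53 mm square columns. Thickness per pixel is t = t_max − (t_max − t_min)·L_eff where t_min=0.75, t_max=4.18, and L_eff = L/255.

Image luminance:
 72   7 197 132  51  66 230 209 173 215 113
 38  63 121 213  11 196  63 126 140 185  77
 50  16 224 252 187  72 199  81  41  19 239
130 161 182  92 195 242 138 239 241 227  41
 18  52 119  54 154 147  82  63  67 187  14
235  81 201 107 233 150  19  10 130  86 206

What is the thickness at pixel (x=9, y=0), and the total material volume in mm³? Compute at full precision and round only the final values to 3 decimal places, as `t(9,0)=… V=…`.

t(9,0)=1.288 V=381.912

span = t_max - t_min = 4.18 - 0.75 = 3.430
L(9,0) = 215, L_eff = 215/255 = 0.843137
t(9,0) = 4.18 - 3.430·0.843137 = 1.288
Σt over all 6·11 pixels = 244721/1500 ≈ 163.1473333
V = pitch²·Σt = 1.53²·244721/1500 = 381.912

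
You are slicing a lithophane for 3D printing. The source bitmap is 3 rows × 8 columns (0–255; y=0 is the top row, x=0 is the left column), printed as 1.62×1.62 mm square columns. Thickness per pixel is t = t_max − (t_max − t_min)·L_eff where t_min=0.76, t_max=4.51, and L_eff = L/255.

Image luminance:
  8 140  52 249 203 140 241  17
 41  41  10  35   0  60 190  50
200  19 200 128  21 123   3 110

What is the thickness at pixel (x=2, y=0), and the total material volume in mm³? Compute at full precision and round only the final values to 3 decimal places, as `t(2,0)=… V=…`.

t(2,0)=3.745 V=196.032

span = t_max - t_min = 4.51 - 0.76 = 3.750
L(2,0) = 52, L_eff = 52/255 = 0.203922
t(2,0) = 4.51 - 3.750·0.203922 = 3.745
Σt over all 3·8 pixels = 126983/1700 ≈ 74.6958824
V = pitch²·Σt = 1.62²·126983/1700 = 196.032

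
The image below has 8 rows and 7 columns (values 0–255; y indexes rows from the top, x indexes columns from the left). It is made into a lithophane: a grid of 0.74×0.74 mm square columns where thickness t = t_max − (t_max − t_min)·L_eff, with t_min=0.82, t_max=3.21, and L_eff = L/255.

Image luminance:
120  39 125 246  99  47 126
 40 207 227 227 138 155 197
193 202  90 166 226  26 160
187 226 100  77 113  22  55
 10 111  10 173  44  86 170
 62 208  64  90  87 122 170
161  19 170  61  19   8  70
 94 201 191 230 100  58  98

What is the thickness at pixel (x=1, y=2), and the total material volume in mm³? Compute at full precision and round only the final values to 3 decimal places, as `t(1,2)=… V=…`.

t(1,2)=1.317 V=63.931

span = t_max - t_min = 3.21 - 0.82 = 2.390
L(1,2) = 202, L_eff = 202/255 = 0.792157
t(1,2) = 3.21 - 2.390·0.792157 = 1.317
Σt over all 8·7 pixels = 992361/8500 ≈ 116.7483529
V = pitch²·Σt = 0.74²·992361/8500 = 63.931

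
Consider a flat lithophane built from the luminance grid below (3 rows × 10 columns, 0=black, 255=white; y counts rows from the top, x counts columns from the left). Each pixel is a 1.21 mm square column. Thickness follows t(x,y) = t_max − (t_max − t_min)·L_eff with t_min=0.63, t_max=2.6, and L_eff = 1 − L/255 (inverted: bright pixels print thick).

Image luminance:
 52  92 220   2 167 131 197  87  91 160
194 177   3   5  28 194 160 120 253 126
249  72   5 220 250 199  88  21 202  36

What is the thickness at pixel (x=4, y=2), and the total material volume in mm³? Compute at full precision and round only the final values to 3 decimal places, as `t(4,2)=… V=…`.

span = t_max - t_min = 2.6 - 0.63 = 1.970
L(4,2) = 250, L_eff = 1 - 250/255 = 0.019608 (inverted)
t(4,2) = 2.6 - 1.970·0.019608 = 2.561
Σt over all 3·10 pixels = 410249/8500 ≈ 48.2645882
V = pitch²·Σt = 1.21²·410249/8500 = 70.664

t(4,2)=2.561 V=70.664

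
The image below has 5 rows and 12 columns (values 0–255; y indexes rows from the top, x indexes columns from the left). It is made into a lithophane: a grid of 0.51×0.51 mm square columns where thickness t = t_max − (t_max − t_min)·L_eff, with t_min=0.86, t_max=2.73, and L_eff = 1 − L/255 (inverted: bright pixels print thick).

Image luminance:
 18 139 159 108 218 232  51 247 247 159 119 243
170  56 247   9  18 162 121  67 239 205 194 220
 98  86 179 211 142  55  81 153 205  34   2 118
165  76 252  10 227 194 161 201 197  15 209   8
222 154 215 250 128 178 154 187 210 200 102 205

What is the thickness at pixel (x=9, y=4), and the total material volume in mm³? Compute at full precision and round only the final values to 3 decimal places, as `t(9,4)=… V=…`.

t(9,4)=2.327 V=30.458

span = t_max - t_min = 2.73 - 0.86 = 1.870
L(9,4) = 200, L_eff = 1 - 200/255 = 0.215686 (inverted)
t(9,4) = 2.73 - 1.870·0.215686 = 2.327
Σt over all 5·12 pixels = 43913/375 ≈ 117.1013333
V = pitch²·Σt = 0.51²·43913/375 = 30.458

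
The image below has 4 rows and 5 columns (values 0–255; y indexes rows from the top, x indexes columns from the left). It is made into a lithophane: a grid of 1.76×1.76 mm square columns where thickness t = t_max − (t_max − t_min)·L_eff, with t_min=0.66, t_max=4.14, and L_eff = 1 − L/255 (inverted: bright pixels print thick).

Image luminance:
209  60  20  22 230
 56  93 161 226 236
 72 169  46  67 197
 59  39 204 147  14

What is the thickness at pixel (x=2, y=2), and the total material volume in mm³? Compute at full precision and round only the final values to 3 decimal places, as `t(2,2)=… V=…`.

t(2,2)=1.288 V=139.258

span = t_max - t_min = 4.14 - 0.66 = 3.480
L(2,2) = 46, L_eff = 1 - 46/255 = 0.819608 (inverted)
t(2,2) = 4.14 - 3.480·0.819608 = 1.288
Σt over all 4·5 pixels = 95533/2125 ≈ 44.9567059
V = pitch²·Σt = 1.76²·95533/2125 = 139.258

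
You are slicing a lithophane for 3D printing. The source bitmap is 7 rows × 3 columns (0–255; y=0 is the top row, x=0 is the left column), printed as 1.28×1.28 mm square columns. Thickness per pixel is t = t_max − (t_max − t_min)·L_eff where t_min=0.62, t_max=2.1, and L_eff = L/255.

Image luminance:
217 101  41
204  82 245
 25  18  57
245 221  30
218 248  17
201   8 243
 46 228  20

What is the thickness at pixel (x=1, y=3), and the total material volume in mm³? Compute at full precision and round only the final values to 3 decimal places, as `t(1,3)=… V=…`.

t(1,3)=0.817 V=46.436

span = t_max - t_min = 2.1 - 0.62 = 1.480
L(1,3) = 221, L_eff = 221/255 = 0.866667
t(1,3) = 2.1 - 1.480·0.866667 = 0.817
Σt over all 7·3 pixels = 24091/850 ≈ 28.3423529
V = pitch²·Σt = 1.28²·24091/850 = 46.436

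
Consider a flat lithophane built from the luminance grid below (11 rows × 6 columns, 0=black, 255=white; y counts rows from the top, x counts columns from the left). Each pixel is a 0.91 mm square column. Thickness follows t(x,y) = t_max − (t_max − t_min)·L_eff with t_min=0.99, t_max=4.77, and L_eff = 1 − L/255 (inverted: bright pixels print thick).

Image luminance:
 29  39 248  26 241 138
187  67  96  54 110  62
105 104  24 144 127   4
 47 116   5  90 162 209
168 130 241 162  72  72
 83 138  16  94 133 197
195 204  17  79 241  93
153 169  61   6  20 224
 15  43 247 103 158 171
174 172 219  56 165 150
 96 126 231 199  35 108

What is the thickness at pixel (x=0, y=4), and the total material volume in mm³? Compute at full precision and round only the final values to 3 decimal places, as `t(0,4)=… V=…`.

span = t_max - t_min = 4.77 - 0.99 = 3.780
L(0,4) = 168, L_eff = 1 - 168/255 = 0.341176 (inverted)
t(0,4) = 4.77 - 3.780·0.341176 = 3.480
Σt over all 11·6 pixels = 154701/850 ≈ 182.0011765
V = pitch²·Σt = 0.91²·154701/850 = 150.715

t(0,4)=3.480 V=150.715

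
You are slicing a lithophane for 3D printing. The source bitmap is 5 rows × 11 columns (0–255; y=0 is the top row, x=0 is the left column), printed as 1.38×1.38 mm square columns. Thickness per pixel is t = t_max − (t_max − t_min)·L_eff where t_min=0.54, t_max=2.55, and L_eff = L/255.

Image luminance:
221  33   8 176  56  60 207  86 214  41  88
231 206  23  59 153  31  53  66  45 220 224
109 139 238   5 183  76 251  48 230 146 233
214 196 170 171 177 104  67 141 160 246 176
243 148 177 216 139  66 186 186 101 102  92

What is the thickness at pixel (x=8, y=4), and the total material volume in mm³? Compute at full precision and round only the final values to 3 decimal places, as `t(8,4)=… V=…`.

t(8,4)=1.754 V=152.452

span = t_max - t_min = 2.55 - 0.54 = 2.010
L(8,4) = 101, L_eff = 101/255 = 0.396078
t(8,4) = 2.55 - 2.010·0.396078 = 1.754
Σt over all 5·11 pixels = 340223/4250 ≈ 80.0524706
V = pitch²·Σt = 1.38²·340223/4250 = 152.452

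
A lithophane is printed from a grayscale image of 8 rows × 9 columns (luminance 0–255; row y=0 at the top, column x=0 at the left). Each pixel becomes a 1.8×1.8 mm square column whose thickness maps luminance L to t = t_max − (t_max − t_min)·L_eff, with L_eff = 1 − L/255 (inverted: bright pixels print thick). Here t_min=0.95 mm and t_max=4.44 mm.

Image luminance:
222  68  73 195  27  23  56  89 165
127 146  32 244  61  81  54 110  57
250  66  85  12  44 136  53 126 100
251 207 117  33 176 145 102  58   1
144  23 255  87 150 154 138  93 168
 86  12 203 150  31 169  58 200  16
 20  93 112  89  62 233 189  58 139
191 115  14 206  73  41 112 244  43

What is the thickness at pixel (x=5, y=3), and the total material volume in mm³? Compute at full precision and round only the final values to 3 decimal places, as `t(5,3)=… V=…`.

t(5,3)=2.935 V=574.724

span = t_max - t_min = 4.44 - 0.95 = 3.490
L(5,3) = 145, L_eff = 1 - 145/255 = 0.431373 (inverted)
t(5,3) = 4.44 - 3.490·0.431373 = 2.935
Σt over all 8·9 pixels = 4523287/25500 ≈ 177.3838039
V = pitch²·Σt = 1.8²·4523287/25500 = 574.724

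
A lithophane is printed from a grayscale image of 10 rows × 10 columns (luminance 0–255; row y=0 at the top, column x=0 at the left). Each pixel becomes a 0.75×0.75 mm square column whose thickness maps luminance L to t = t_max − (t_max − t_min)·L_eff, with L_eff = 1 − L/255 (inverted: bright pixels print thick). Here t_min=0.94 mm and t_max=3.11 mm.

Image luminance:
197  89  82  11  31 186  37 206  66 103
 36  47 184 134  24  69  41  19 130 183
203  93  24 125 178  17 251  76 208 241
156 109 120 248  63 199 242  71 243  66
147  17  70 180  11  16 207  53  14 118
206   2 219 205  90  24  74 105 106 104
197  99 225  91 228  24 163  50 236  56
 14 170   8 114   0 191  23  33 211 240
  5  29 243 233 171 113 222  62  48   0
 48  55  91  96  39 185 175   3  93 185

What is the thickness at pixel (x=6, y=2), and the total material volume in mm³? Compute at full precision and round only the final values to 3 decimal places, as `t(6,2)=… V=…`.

span = t_max - t_min = 3.11 - 0.94 = 2.170
L(6,2) = 251, L_eff = 1 - 251/255 = 0.015686 (inverted)
t(6,2) = 3.11 - 2.170·0.015686 = 3.076
Σt over all 10·10 pixels = 967433/5100 ≈ 189.6927451
V = pitch²·Σt = 0.75²·967433/5100 = 106.702

t(6,2)=3.076 V=106.702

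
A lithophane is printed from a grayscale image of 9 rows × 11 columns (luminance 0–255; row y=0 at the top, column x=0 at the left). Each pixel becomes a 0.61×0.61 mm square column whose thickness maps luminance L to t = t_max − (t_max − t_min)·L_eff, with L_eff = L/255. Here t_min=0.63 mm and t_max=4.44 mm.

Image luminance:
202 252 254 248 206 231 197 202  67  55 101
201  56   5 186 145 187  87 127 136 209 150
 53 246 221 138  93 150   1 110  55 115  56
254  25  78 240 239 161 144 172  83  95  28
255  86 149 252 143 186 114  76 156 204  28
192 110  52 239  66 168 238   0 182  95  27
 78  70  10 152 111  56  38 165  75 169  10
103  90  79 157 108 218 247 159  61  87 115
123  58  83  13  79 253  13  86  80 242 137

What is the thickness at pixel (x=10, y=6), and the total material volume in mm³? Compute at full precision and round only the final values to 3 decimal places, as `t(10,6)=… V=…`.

span = t_max - t_min = 4.44 - 0.63 = 3.810
L(10,6) = 10, L_eff = 10/255 = 0.039216
t(10,6) = 4.44 - 3.810·0.039216 = 4.291
Σt over all 9·11 pixels = 527538/2125 ≈ 248.2531765
V = pitch²·Σt = 0.61²·527538/2125 = 92.375

t(10,6)=4.291 V=92.375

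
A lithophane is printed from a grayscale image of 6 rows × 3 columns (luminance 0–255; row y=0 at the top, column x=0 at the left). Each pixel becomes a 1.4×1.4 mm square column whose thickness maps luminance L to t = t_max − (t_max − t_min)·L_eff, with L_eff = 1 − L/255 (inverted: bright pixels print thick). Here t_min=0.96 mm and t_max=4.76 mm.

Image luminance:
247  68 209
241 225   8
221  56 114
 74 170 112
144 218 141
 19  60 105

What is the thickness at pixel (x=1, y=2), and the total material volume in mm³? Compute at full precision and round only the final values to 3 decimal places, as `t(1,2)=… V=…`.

t(1,2)=1.795 V=104.902

span = t_max - t_min = 4.76 - 0.96 = 3.800
L(1,2) = 56, L_eff = 1 - 56/255 = 0.780392 (inverted)
t(1,2) = 4.76 - 3.800·0.780392 = 1.795
Σt over all 6·3 pixels = 13648/255 ≈ 53.5215686
V = pitch²·Σt = 1.4²·13648/255 = 104.902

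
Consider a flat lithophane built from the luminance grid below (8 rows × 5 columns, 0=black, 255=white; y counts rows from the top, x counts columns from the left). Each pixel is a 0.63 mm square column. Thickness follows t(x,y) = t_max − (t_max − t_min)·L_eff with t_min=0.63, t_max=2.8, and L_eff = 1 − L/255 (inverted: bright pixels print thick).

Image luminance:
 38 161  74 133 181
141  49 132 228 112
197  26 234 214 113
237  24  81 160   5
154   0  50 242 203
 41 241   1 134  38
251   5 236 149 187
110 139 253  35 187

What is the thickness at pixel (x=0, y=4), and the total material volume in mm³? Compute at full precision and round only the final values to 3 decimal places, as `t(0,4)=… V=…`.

t(0,4)=1.941 V=27.552

span = t_max - t_min = 2.8 - 0.63 = 2.170
L(0,4) = 154, L_eff = 1 - 154/255 = 0.396078 (inverted)
t(0,4) = 2.8 - 2.170·0.396078 = 1.941
Σt over all 8·5 pixels = 147511/2125 ≈ 69.4169412
V = pitch²·Σt = 0.63²·147511/2125 = 27.552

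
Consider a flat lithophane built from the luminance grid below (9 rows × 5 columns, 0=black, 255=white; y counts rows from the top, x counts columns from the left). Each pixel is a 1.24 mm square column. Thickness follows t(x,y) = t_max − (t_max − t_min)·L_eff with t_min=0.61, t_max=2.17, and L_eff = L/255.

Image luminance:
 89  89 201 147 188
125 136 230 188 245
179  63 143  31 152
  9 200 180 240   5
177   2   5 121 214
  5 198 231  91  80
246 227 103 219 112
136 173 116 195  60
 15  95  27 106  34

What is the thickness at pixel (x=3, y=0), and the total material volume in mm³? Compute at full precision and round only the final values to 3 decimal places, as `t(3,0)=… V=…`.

t(3,0)=1.271 V=95.326

span = t_max - t_min = 2.17 - 0.61 = 1.560
L(3,0) = 147, L_eff = 147/255 = 0.576471
t(3,0) = 2.17 - 1.560·0.576471 = 1.271
Σt over all 9·5 pixels = 526969/8500 ≈ 61.9963529
V = pitch²·Σt = 1.24²·526969/8500 = 95.326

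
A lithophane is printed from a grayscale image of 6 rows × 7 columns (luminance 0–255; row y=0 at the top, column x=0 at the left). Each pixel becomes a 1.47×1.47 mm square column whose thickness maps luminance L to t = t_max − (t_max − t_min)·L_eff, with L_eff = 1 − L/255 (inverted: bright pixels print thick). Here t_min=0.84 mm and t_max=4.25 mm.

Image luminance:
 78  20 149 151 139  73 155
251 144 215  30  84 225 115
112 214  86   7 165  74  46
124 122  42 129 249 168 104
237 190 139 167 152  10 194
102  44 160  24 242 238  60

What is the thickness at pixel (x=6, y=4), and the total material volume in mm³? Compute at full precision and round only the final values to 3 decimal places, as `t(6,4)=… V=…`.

t(6,4)=3.434 V=233.146

span = t_max - t_min = 4.25 - 0.84 = 3.410
L(6,4) = 194, L_eff = 1 - 194/255 = 0.239216 (inverted)
t(6,4) = 4.25 - 3.410·0.239216 = 3.434
Σt over all 6·7 pixels = 91709/850 ≈ 107.8929412
V = pitch²·Σt = 1.47²·91709/850 = 233.146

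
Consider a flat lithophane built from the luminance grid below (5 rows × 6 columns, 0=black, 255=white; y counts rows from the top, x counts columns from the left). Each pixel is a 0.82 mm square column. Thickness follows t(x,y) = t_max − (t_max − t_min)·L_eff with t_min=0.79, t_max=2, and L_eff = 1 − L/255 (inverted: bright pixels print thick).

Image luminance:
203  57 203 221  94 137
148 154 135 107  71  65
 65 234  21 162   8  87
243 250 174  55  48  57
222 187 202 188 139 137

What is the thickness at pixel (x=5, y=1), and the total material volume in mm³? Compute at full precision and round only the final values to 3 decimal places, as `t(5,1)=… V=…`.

span = t_max - t_min = 2 - 0.79 = 1.210
L(5,1) = 65, L_eff = 1 - 65/255 = 0.745098 (inverted)
t(5,1) = 2 - 1.210·0.745098 = 1.098
Σt over all 5·6 pixels = 91442/2125 ≈ 43.0315294
V = pitch²·Σt = 0.82²·91442/2125 = 28.934

t(5,1)=1.098 V=28.934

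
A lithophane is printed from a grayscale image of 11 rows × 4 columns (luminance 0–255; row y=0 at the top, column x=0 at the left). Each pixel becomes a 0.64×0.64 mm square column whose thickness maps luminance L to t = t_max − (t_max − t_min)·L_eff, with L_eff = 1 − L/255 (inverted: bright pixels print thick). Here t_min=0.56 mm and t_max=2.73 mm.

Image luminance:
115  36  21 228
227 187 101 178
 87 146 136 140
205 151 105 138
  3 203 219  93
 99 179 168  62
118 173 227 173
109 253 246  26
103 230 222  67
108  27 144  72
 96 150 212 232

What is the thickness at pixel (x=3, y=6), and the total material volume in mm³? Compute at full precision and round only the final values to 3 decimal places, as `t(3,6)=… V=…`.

span = t_max - t_min = 2.73 - 0.56 = 2.170
L(3,6) = 173, L_eff = 1 - 173/255 = 0.321569 (inverted)
t(3,6) = 2.73 - 2.170·0.321569 = 2.032
Σt over all 11·4 pixels = 79079/1020 ≈ 77.5284314
V = pitch²·Σt = 0.64²·79079/1020 = 31.756

t(3,6)=2.032 V=31.756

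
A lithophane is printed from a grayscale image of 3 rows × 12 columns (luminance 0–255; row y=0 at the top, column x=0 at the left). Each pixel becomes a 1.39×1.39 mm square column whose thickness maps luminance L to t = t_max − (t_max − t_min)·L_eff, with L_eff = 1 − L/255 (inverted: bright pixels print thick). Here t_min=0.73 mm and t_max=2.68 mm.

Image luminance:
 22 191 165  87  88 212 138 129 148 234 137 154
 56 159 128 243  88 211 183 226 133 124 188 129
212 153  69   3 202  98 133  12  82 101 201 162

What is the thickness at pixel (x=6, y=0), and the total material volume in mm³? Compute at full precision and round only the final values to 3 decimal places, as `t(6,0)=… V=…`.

t(6,0)=1.785 V=124.665

span = t_max - t_min = 2.68 - 0.73 = 1.950
L(6,0) = 138, L_eff = 1 - 138/255 = 0.458824 (inverted)
t(6,0) = 2.68 - 1.950·0.458824 = 1.785
Σt over all 3·12 pixels = 109689/1700 ≈ 64.5229412
V = pitch²·Σt = 1.39²·109689/1700 = 124.665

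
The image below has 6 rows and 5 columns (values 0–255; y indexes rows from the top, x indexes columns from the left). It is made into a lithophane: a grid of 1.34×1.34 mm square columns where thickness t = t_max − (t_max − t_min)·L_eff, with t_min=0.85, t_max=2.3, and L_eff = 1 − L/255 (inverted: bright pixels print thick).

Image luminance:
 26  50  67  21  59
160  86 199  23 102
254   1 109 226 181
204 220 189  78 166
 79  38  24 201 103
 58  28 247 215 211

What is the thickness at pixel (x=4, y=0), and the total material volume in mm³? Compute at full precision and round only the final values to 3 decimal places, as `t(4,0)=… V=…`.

t(4,0)=1.185 V=82.800

span = t_max - t_min = 2.3 - 0.85 = 1.450
L(4,0) = 59, L_eff = 1 - 59/255 = 0.768627 (inverted)
t(4,0) = 2.3 - 1.450·0.768627 = 1.185
Σt over all 6·5 pixels = 9407/204 ≈ 46.1127451
V = pitch²·Σt = 1.34²·9407/204 = 82.800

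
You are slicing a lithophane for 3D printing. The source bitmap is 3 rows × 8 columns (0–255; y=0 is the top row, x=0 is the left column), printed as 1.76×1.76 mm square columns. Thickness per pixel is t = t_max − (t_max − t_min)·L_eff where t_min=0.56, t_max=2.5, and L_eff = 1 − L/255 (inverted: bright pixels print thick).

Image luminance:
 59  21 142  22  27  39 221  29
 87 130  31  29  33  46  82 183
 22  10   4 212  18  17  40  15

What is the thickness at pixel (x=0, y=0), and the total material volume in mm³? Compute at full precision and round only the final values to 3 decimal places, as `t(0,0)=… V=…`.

t(0,0)=1.009 V=77.429

span = t_max - t_min = 2.5 - 0.56 = 1.940
L(0,0) = 59, L_eff = 1 - 59/255 = 0.768627 (inverted)
t(0,0) = 2.5 - 1.940·0.768627 = 1.009
Σt over all 3·8 pixels = 318703/12750 ≈ 24.9963137
V = pitch²·Σt = 1.76²·318703/12750 = 77.429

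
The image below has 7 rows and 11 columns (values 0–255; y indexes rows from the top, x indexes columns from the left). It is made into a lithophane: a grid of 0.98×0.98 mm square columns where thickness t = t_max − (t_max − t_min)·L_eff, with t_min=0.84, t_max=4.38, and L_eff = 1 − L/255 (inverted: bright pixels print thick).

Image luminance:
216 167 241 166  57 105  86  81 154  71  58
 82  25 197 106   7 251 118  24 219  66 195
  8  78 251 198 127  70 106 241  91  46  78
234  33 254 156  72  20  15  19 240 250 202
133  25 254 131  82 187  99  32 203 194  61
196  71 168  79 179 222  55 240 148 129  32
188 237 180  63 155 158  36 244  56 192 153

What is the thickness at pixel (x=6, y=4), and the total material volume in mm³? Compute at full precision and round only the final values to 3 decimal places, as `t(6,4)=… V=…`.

span = t_max - t_min = 4.38 - 0.84 = 3.540
L(6,4) = 99, L_eff = 1 - 99/255 = 0.611765 (inverted)
t(6,4) = 4.38 - 3.540·0.611765 = 2.214
Σt over all 7·11 pixels = 868607/4250 ≈ 204.3781176
V = pitch²·Σt = 0.98²·868607/4250 = 196.285

t(6,4)=2.214 V=196.285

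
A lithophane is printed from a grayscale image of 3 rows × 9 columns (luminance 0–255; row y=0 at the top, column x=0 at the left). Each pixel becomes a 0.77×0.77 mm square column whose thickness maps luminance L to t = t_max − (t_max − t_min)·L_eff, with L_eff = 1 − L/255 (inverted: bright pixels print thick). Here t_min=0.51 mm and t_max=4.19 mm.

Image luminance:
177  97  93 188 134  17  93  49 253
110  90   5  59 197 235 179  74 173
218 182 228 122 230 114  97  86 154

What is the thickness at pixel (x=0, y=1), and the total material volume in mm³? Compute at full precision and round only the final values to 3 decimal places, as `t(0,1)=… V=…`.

span = t_max - t_min = 4.19 - 0.51 = 3.680
L(0,1) = 110, L_eff = 1 - 110/255 = 0.568627 (inverted)
t(0,1) = 4.19 - 3.680·0.568627 = 2.097
Σt over all 3·9 pixels = 565269/8500 ≈ 66.5022353
V = pitch²·Σt = 0.77²·565269/8500 = 39.429

t(0,1)=2.097 V=39.429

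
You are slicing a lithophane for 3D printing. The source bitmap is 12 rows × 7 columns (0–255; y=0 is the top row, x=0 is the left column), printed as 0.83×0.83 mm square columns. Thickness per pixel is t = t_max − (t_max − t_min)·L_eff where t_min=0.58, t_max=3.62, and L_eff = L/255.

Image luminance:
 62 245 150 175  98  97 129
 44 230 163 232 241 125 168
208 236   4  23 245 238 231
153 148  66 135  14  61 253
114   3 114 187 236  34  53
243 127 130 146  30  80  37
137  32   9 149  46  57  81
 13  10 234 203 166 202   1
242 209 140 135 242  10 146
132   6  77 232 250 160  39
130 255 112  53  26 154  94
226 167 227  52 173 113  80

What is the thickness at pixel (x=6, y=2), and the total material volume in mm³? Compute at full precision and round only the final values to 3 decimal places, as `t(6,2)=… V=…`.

t(6,2)=0.866 V=119.715

span = t_max - t_min = 3.62 - 0.58 = 3.040
L(6,2) = 231, L_eff = 231/255 = 0.905882
t(6,2) = 3.62 - 3.040·0.905882 = 0.866
Σt over all 12·7 pixels = 221566/1275 ≈ 173.7772549
V = pitch²·Σt = 0.83²·221566/1275 = 119.715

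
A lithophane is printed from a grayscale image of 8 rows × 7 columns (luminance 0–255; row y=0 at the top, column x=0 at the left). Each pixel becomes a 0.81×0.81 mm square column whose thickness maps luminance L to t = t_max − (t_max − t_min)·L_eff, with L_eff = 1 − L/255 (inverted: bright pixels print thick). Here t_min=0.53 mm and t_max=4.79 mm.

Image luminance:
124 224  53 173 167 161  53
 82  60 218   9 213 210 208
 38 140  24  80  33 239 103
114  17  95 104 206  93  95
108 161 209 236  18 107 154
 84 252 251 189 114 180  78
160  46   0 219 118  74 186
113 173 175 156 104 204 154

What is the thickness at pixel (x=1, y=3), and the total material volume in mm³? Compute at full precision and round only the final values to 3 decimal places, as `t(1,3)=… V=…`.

t(1,3)=0.814 V=100.133

span = t_max - t_min = 4.79 - 0.53 = 4.260
L(1,3) = 17, L_eff = 1 - 17/255 = 0.933333 (inverted)
t(1,3) = 4.79 - 4.260·0.933333 = 0.814
Σt over all 8·7 pixels = 648629/4250 ≈ 152.6185882
V = pitch²·Σt = 0.81²·648629/4250 = 100.133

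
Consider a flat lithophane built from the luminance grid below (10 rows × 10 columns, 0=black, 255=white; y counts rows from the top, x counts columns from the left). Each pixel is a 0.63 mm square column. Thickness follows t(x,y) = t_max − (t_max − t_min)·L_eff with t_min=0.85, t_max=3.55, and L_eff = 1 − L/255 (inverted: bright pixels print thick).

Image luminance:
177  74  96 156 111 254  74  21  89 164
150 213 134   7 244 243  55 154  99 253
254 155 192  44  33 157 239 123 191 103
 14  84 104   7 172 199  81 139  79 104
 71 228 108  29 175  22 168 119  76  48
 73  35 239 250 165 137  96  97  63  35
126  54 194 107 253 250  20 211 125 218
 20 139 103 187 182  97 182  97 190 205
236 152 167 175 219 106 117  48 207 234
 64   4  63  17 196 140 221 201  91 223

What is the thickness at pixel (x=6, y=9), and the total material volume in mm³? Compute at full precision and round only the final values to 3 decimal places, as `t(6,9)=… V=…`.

span = t_max - t_min = 3.55 - 0.85 = 2.700
L(6,9) = 221, L_eff = 1 - 221/255 = 0.133333 (inverted)
t(6,9) = 3.55 - 2.700·0.133333 = 3.190
Σt over all 10·10 pixels = 192103/850 ≈ 226.0035294
V = pitch²·Σt = 0.63²·192103/850 = 89.701

t(6,9)=3.190 V=89.701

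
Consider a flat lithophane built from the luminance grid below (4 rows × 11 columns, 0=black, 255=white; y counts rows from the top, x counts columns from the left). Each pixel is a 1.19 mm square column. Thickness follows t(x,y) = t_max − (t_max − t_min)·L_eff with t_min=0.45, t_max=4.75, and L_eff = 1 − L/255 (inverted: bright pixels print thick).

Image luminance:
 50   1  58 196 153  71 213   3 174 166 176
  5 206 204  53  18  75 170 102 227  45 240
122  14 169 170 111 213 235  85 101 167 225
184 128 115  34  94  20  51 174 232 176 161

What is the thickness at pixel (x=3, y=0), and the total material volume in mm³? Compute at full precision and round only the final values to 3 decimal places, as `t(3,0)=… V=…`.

span = t_max - t_min = 4.75 - 0.45 = 4.300
L(3,0) = 196, L_eff = 1 - 196/255 = 0.231373 (inverted)
t(3,0) = 4.75 - 4.300·0.231373 = 3.755
Σt over all 4·11 pixels = 290731/2550 ≈ 114.0121569
V = pitch²·Σt = 1.19²·290731/2550 = 161.453

t(3,0)=3.755 V=161.453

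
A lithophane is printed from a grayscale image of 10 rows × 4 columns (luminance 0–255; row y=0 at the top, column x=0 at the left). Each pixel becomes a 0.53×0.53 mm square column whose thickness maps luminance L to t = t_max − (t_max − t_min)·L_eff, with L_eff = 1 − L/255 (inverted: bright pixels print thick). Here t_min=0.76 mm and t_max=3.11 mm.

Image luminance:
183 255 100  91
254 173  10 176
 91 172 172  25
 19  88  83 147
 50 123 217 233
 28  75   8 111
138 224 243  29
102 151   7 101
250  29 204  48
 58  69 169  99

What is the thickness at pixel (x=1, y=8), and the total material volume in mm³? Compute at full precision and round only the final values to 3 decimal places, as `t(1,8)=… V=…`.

span = t_max - t_min = 3.11 - 0.76 = 2.350
L(1,8) = 29, L_eff = 1 - 29/255 = 0.886275 (inverted)
t(1,8) = 3.11 - 2.350·0.886275 = 1.027
Σt over all 10·4 pixels = 15235/204 ≈ 74.6813725
V = pitch²·Σt = 0.53²·15235/204 = 20.978

t(1,8)=1.027 V=20.978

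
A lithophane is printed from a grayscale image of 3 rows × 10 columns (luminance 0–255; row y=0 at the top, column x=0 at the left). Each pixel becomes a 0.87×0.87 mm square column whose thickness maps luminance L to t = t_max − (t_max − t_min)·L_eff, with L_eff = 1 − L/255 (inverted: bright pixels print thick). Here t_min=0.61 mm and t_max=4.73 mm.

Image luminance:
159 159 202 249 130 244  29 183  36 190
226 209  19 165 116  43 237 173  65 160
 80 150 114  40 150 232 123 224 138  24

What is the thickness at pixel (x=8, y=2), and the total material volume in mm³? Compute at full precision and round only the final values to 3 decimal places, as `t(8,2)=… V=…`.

span = t_max - t_min = 4.73 - 0.61 = 4.120
L(8,2) = 138, L_eff = 1 - 138/255 = 0.458824 (inverted)
t(8,2) = 4.73 - 4.120·0.458824 = 2.840
Σt over all 3·10 pixels = 370913/4250 ≈ 87.2736471
V = pitch²·Σt = 0.87²·370913/4250 = 66.057

t(8,2)=2.840 V=66.057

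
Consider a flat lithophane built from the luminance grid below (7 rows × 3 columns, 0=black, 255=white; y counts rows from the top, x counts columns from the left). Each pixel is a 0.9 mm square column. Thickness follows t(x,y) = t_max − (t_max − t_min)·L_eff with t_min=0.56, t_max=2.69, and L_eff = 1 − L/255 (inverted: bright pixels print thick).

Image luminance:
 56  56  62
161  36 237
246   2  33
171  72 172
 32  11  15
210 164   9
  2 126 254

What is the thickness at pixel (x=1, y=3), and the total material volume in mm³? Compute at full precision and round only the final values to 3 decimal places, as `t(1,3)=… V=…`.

t(1,3)=1.161 V=23.917

span = t_max - t_min = 2.69 - 0.56 = 2.130
L(1,3) = 72, L_eff = 1 - 72/255 = 0.717647 (inverted)
t(1,3) = 2.69 - 2.130·0.717647 = 1.161
Σt over all 7·3 pixels = 250977/8500 ≈ 29.5267059
V = pitch²·Σt = 0.9²·250977/8500 = 23.917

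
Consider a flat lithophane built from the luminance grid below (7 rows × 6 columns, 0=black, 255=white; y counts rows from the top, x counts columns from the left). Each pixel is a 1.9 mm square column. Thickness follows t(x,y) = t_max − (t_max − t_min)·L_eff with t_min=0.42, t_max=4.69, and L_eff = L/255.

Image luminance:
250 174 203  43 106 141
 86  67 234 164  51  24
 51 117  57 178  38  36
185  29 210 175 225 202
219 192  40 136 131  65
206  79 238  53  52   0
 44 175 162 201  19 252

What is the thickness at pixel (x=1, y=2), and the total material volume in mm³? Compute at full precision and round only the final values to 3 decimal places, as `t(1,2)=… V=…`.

span = t_max - t_min = 4.69 - 0.42 = 4.270
L(1,2) = 117, L_eff = 117/255 = 0.458824
t(1,2) = 4.69 - 4.270·0.458824 = 2.731
Σt over all 7·6 pixels = 45927/425 ≈ 108.0635294
V = pitch²·Σt = 1.9²·45927/425 = 390.109

t(1,2)=2.731 V=390.109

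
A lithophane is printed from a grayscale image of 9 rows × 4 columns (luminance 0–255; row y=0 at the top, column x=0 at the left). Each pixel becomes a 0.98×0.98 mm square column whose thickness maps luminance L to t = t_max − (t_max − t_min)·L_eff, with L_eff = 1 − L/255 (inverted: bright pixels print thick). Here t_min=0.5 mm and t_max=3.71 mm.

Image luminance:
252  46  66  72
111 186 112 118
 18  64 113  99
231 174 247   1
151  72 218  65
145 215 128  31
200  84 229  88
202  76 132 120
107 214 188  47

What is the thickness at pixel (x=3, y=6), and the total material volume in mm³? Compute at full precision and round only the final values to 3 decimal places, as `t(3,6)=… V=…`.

span = t_max - t_min = 3.71 - 0.5 = 3.210
L(3,6) = 88, L_eff = 1 - 88/255 = 0.654902 (inverted)
t(3,6) = 3.71 - 3.210·0.654902 = 1.608
Σt over all 9·4 pixels = 323777/4250 ≈ 76.1828235
V = pitch²·Σt = 0.98²·323777/4250 = 73.166

t(3,6)=1.608 V=73.166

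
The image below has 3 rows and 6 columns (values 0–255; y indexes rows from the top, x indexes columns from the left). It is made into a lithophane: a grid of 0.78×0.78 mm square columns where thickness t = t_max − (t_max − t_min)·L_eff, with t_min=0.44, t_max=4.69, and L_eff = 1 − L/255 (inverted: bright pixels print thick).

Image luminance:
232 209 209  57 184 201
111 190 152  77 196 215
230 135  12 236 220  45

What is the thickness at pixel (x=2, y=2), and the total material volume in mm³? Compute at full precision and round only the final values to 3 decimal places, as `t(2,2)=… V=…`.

span = t_max - t_min = 4.69 - 0.44 = 4.250
L(2,2) = 12, L_eff = 1 - 12/255 = 0.952941 (inverted)
t(2,2) = 4.69 - 4.250·0.952941 = 0.640
Σt over all 3·6 pixels = 16931/300 ≈ 56.4366667
V = pitch²·Σt = 0.78²·16931/300 = 34.336

t(2,2)=0.640 V=34.336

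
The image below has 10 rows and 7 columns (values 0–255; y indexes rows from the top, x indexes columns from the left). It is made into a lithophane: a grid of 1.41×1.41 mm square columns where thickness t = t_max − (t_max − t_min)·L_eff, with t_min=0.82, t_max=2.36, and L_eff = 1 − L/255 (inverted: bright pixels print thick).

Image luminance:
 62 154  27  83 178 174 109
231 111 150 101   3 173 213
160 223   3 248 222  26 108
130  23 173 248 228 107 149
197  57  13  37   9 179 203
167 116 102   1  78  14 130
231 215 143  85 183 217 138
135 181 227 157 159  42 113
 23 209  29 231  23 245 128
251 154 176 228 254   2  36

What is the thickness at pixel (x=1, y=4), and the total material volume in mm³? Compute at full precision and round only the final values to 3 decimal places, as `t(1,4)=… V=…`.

span = t_max - t_min = 2.36 - 0.82 = 1.540
L(1,4) = 57, L_eff = 1 - 57/255 = 0.776471 (inverted)
t(1,4) = 2.36 - 1.540·0.776471 = 1.164
Σt over all 10·7 pixels = 290129/2550 ≈ 113.7760784
V = pitch²·Σt = 1.41²·290129/2550 = 226.198

t(1,4)=1.164 V=226.198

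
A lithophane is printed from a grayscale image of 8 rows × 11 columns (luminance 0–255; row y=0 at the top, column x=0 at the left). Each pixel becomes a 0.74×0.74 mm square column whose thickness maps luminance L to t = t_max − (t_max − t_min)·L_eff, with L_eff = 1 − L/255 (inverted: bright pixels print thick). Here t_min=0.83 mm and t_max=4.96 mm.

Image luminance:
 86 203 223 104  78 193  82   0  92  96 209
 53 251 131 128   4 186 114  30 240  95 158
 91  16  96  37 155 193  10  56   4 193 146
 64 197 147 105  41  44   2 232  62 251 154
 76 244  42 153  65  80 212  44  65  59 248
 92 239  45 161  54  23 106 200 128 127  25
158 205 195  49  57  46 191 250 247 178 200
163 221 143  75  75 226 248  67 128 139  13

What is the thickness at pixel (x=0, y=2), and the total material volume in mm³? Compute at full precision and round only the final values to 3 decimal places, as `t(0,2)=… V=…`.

span = t_max - t_min = 4.96 - 0.83 = 4.130
L(0,2) = 91, L_eff = 1 - 91/255 = 0.643137 (inverted)
t(0,2) = 4.96 - 4.130·0.643137 = 2.304
Σt over all 8·11 pixels = 3164351/12750 ≈ 248.1843922
V = pitch²·Σt = 0.74²·3164351/12750 = 135.906

t(0,2)=2.304 V=135.906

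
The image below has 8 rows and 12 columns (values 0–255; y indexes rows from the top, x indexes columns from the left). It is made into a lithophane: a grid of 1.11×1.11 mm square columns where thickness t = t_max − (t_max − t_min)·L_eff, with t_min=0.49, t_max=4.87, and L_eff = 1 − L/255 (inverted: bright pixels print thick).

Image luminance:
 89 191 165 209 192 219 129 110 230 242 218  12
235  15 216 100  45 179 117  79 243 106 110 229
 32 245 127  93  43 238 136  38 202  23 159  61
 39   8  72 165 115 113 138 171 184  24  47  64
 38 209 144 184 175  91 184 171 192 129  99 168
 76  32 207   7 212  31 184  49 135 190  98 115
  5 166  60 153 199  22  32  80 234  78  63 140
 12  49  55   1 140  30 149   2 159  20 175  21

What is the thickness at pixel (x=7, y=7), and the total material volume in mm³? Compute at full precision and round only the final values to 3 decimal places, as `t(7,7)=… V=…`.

span = t_max - t_min = 4.87 - 0.49 = 4.380
L(7,7) = 2, L_eff = 1 - 2/255 = 0.992157 (inverted)
t(7,7) = 4.87 - 4.380·0.992157 = 0.524
Σt over all 8·12 pixels = 515403/2125 ≈ 242.5425882
V = pitch²·Σt = 1.11²·515403/2125 = 298.837

t(7,7)=0.524 V=298.837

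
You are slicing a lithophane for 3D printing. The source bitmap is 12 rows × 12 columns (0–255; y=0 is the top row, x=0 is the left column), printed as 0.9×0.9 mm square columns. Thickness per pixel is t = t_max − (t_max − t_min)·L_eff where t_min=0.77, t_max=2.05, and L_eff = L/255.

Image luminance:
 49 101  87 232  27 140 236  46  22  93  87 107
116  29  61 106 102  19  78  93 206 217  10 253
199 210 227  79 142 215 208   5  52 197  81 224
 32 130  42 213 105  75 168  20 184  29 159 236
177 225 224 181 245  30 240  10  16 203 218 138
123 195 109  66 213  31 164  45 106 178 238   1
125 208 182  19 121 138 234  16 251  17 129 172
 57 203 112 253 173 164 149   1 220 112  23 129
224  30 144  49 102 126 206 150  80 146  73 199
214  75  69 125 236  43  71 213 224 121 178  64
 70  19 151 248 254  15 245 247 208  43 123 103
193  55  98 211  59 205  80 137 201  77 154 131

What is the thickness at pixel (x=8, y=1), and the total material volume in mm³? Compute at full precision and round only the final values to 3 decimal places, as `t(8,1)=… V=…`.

t(8,1)=1.016 V=162.584

span = t_max - t_min = 2.05 - 0.77 = 1.280
L(8,1) = 206, L_eff = 206/255 = 0.807843
t(8,1) = 2.05 - 1.280·0.807843 = 1.016
Σt over all 12·12 pixels = 426532/2125 ≈ 200.7209412
V = pitch²·Σt = 0.9²·426532/2125 = 162.584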